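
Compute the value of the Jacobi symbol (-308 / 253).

0

(-308 / 253)
  = (308 / 253)    [253 ≡ 1 mod 4 ⇒ (-1 / 253) = +1]
  = (55 / 253)    [308 ≡ 55 mod 253]
  = (253 / 55)    [QR: 253 ≡ 1 mod 4, sign kept]
  = (33 / 55)    [253 ≡ 33 mod 55]
  = (55 / 33)    [QR: 33 ≡ 1 mod 4, sign kept]
  = (22 / 33)    [55 ≡ 22 mod 33]
  = (11 / 33)    [33 ≡ 1 mod 8 ⇒ (2 / 33) = +1]
  = (33 / 11)    [QR: 33 ≡ 1 mod 4, sign kept]
  = (0 / 11)    [33 ≡ 0 mod 11]
  = 0    [numerator 0, gcd > 1]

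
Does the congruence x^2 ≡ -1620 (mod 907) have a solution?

yes

Reduce the numerator: -1620 ≡ 194 (mod 907), so (-1620|907) = (194|907).
Factor out 2: 194 = 2·97. Since 907 ≡ 3 (mod 8), (2|907) = -1. Now have -(97|907).
97 ≡ 1 (mod 4), so quadratic reciprocity gives (97|907) = (907|97). Reduce: 907 ≡ 34 (mod 97). Now have -(34|97).
Factor out 2: 34 = 2·17. Since 97 ≡ 1 (mod 8), (2|97) = +1. Now have -(17|97).
17 ≡ 1 (mod 4), so quadratic reciprocity gives (17|97) = (97|17). Reduce: 97 ≡ 12 (mod 17). Now have -(12|17).
Factor out 2: 12 = 2^2·3. Since 17 ≡ 1 (mod 8), (2|17) = +1, and (2|17)^2 = +1. Now have -(3|17).
17 ≡ 1 (mod 4), so quadratic reciprocity gives (3|17) = (17|3). Reduce: 17 ≡ 2 (mod 3). Now have -(2|3).
Factor out 2: 2 = 2. Since 3 ≡ 3 (mod 8), (2|3) = -1. Now have (1|3).
(1|3) = 1. Collecting the sign factors: 1.
The Legendre symbol is 1, so x^2 ≡ -1620 (mod 907) has solution.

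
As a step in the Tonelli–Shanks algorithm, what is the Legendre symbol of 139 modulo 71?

Reduce the numerator: 139 ≡ 68 (mod 71), so (139/71) = (68/71).
Factor out 2: 68 = 2^2·17. Since 71 ≡ 7 (mod 8), (2/71) = +1, and (2/71)^2 = +1. Now have (17/71).
17 ≡ 1 (mod 4), so quadratic reciprocity gives (17/71) = (71/17). Reduce: 71 ≡ 3 (mod 17). Now have (3/17).
17 ≡ 1 (mod 4), so quadratic reciprocity gives (3/17) = (17/3). Reduce: 17 ≡ 2 (mod 3). Now have (2/3).
Factor out 2: 2 = 2. Since 3 ≡ 3 (mod 8), (2/3) = -1. Now have -(1/3).
(1/3) = 1. Collecting the sign factors: -1.

-1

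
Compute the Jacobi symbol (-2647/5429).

1

(-2647/5429)
  = (2782/5429)    [-2647 ≡ 2782 mod 5429]
  = -(1391/5429)    [5429 ≡ 5 mod 8 ⇒ (2/5429) = -1]
  = -(5429/1391)    [QR: 5429 ≡ 1 mod 4, sign kept]
  = -(1256/1391)    [5429 ≡ 1256 mod 1391]
  = -(157/1391)    [1391 ≡ 7 mod 8 ⇒ (2/1391)^3 = +1]
  = -(1391/157)    [QR: 157 ≡ 1 mod 4, sign kept]
  = -(135/157)    [1391 ≡ 135 mod 157]
  = -(157/135)    [QR: 157 ≡ 1 mod 4, sign kept]
  = -(22/135)    [157 ≡ 22 mod 135]
  = -(11/135)    [135 ≡ 7 mod 8 ⇒ (2/135) = +1]
  = (135/11)    [QR: both ≡ 3 mod 4, sign flips]
  = (3/11)    [135 ≡ 3 mod 11]
  = -(11/3)    [QR: both ≡ 3 mod 4, sign flips]
  = -(2/3)    [11 ≡ 2 mod 3]
  = (1/3)    [3 ≡ 3 mod 8 ⇒ (2/3) = -1]
  = 1    [(1/3) = 1]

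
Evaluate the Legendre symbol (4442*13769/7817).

By multiplicativity, (4442·13769/7817) = (4442/7817)·(13769/7817).
First factor (4442/7817):
Factor out 2: 4442 = 2·2221. Since 7817 ≡ 1 (mod 8), (2/7817) = +1. Now have (2221/7817).
2221 ≡ 1 (mod 4), so quadratic reciprocity gives (2221/7817) = (7817/2221). Reduce: 7817 ≡ 1154 (mod 2221). Now have (1154/2221).
Factor out 2: 1154 = 2·577. Since 2221 ≡ 5 (mod 8), (2/2221) = -1. Now have -(577/2221).
577 ≡ 1 (mod 4), so quadratic reciprocity gives (577/2221) = (2221/577). Reduce: 2221 ≡ 490 (mod 577). Now have -(490/577).
Factor out 2: 490 = 2·245. Since 577 ≡ 1 (mod 8), (2/577) = +1. Now have -(245/577).
245 ≡ 1 (mod 4), so quadratic reciprocity gives (245/577) = (577/245). Reduce: 577 ≡ 87 (mod 245). Now have -(87/245).
245 ≡ 1 (mod 4), so quadratic reciprocity gives (87/245) = (245/87). Reduce: 245 ≡ 71 (mod 87). Now have -(71/87).
Both 71 ≡ 3 and 87 ≡ 3 (mod 4), so reciprocity gives (71/87) = -(87/71). Reduce: 87 ≡ 16 (mod 71). Now have (16/71).
Factor out 2: 16 = 2^4. Since 71 ≡ 7 (mod 8), (2/71) = +1, and (2/71)^4 = +1. Now have (1/71).
(1/71) = 1. Collecting the sign factors: 1.
Second factor (13769/7817):
Reduce the numerator: 13769 ≡ 5952 (mod 7817), so (13769/7817) = (5952/7817).
Factor out 2: 5952 = 2^6·93. Since 7817 ≡ 1 (mod 8), (2/7817) = +1, and (2/7817)^6 = +1. Now have (93/7817).
93 ≡ 1 (mod 4), so quadratic reciprocity gives (93/7817) = (7817/93). Reduce: 7817 ≡ 5 (mod 93). Now have (5/93).
5 ≡ 1 (mod 4), so quadratic reciprocity gives (5/93) = (93/5). Reduce: 93 ≡ 3 (mod 5). Now have (3/5).
5 ≡ 1 (mod 4), so quadratic reciprocity gives (3/5) = (5/3). Reduce: 5 ≡ 2 (mod 3). Now have (2/3).
Factor out 2: 2 = 2. Since 3 ≡ 3 (mod 8), (2/3) = -1. Now have -(1/3).
(1/3) = 1. Collecting the sign factors: -1.
Product: (1)·(-1) = -1.

-1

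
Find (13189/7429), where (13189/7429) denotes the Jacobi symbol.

(13189/7429)
  = (5760/7429)    [13189 ≡ 5760 mod 7429]
  = -(45/7429)    [7429 ≡ 5 mod 8 ⇒ (2/7429)^7 = -1]
  = -(7429/45)    [QR: 45 ≡ 1 mod 4, sign kept]
  = -(4/45)    [7429 ≡ 4 mod 45]
  = -(1/45)    [45 ≡ 5 mod 8 ⇒ (2/45)^2 = +1]
  = -1    [(1/45) = 1]

-1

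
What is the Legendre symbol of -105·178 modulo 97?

1

By multiplicativity, (-105·178/97) = (-105/97)·(178/97).
First factor (-105/97):
Reduce the numerator: -105 ≡ 89 (mod 97), so (-105/97) = (89/97).
89 ≡ 1 (mod 4), so quadratic reciprocity gives (89/97) = (97/89). Reduce: 97 ≡ 8 (mod 89). Now have (8/89).
Factor out 2: 8 = 2^3. Since 89 ≡ 1 (mod 8), (2/89) = +1, and (2/89)^3 = +1. Now have (1/89).
(1/89) = 1. Collecting the sign factors: 1.
Second factor (178/97):
Reduce the numerator: 178 ≡ 81 (mod 97), so (178/97) = (81/97).
81 ≡ 1 (mod 4), so quadratic reciprocity gives (81/97) = (97/81). Reduce: 97 ≡ 16 (mod 81). Now have (16/81).
Factor out 2: 16 = 2^4. Since 81 ≡ 1 (mod 8), (2/81) = +1, and (2/81)^4 = +1. Now have (1/81).
(1/81) = 1. Collecting the sign factors: 1.
Product: (1)·(1) = 1.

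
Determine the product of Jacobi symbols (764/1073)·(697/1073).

By multiplicativity, (764·697/1073) = (764/1073)·(697/1073).
First factor (764/1073):
Factor out 2: 764 = 2^2·191. Since 1073 ≡ 1 (mod 8), (2/1073) = +1, and (2/1073)^2 = +1. Now have (191/1073).
1073 ≡ 1 (mod 4), so quadratic reciprocity gives (191/1073) = (1073/191). Reduce: 1073 ≡ 118 (mod 191). Now have (118/191).
Factor out 2: 118 = 2·59. Since 191 ≡ 7 (mod 8), (2/191) = +1. Now have (59/191).
Both 59 ≡ 3 and 191 ≡ 3 (mod 4), so reciprocity gives (59/191) = -(191/59). Reduce: 191 ≡ 14 (mod 59). Now have -(14/59).
Factor out 2: 14 = 2·7. Since 59 ≡ 3 (mod 8), (2/59) = -1. Now have (7/59).
Both 7 ≡ 3 and 59 ≡ 3 (mod 4), so reciprocity gives (7/59) = -(59/7). Reduce: 59 ≡ 3 (mod 7). Now have -(3/7).
Both 3 ≡ 3 and 7 ≡ 3 (mod 4), so reciprocity gives (3/7) = -(7/3). Reduce: 7 ≡ 1 (mod 3). Now have (1/3).
(1/3) = 1. Collecting the sign factors: 1.
Second factor (697/1073):
697 ≡ 1 (mod 4), so quadratic reciprocity gives (697/1073) = (1073/697). Reduce: 1073 ≡ 376 (mod 697). Now have (376/697).
Factor out 2: 376 = 2^3·47. Since 697 ≡ 1 (mod 8), (2/697) = +1, and (2/697)^3 = +1. Now have (47/697).
697 ≡ 1 (mod 4), so quadratic reciprocity gives (47/697) = (697/47). Reduce: 697 ≡ 39 (mod 47). Now have (39/47).
Both 39 ≡ 3 and 47 ≡ 3 (mod 4), so reciprocity gives (39/47) = -(47/39). Reduce: 47 ≡ 8 (mod 39). Now have -(8/39).
Factor out 2: 8 = 2^3. Since 39 ≡ 7 (mod 8), (2/39) = +1, and (2/39)^3 = +1. Now have -(1/39).
(1/39) = 1. Collecting the sign factors: -1.
Product: (1)·(-1) = -1.

-1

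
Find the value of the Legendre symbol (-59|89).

(-59|89)
  = (59|89)    [89 ≡ 1 mod 4 ⇒ (-1|89) = +1]
  = (89|59)    [QR: 89 ≡ 1 mod 4, sign kept]
  = (30|59)    [89 ≡ 30 mod 59]
  = -(15|59)    [59 ≡ 3 mod 8 ⇒ (2|59) = -1]
  = (59|15)    [QR: both ≡ 3 mod 4, sign flips]
  = (14|15)    [59 ≡ 14 mod 15]
  = (7|15)    [15 ≡ 7 mod 8 ⇒ (2|15) = +1]
  = -(15|7)    [QR: both ≡ 3 mod 4, sign flips]
  = -(1|7)    [15 ≡ 1 mod 7]
  = -1    [(1|7) = 1]

-1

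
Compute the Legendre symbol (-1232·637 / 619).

By multiplicativity, (-1232·637 / 619) = (-1232 / 619)·(637 / 619).
First factor (-1232 / 619):
Reduce the numerator: -1232 ≡ 6 (mod 619), so (-1232 / 619) = (6 / 619).
Factor out 2: 6 = 2·3. Since 619 ≡ 3 (mod 8), (2 / 619) = -1. Now have -(3 / 619).
Both 3 ≡ 3 and 619 ≡ 3 (mod 4), so reciprocity gives (3 / 619) = -(619 / 3). Reduce: 619 ≡ 1 (mod 3). Now have (1 / 3).
(1 / 3) = 1. Collecting the sign factors: 1.
Second factor (637 / 619):
Reduce the numerator: 637 ≡ 18 (mod 619), so (637 / 619) = (18 / 619).
Factor out 2: 18 = 2·9. Since 619 ≡ 3 (mod 8), (2 / 619) = -1. Now have -(9 / 619).
9 ≡ 1 (mod 4), so quadratic reciprocity gives (9 / 619) = (619 / 9). Reduce: 619 ≡ 7 (mod 9). Now have -(7 / 9).
9 ≡ 1 (mod 4), so quadratic reciprocity gives (7 / 9) = (9 / 7). Reduce: 9 ≡ 2 (mod 7). Now have -(2 / 7).
Factor out 2: 2 = 2. Since 7 ≡ 7 (mod 8), (2 / 7) = +1. Now have -(1 / 7).
(1 / 7) = 1. Collecting the sign factors: -1.
Product: (1)·(-1) = -1.

-1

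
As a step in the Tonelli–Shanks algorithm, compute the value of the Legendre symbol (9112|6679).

Reduce the numerator: 9112 ≡ 2433 (mod 6679), so (9112|6679) = (2433|6679).
2433 ≡ 1 (mod 4), so quadratic reciprocity gives (2433|6679) = (6679|2433). Reduce: 6679 ≡ 1813 (mod 2433). Now have (1813|2433).
1813 ≡ 1 (mod 4), so quadratic reciprocity gives (1813|2433) = (2433|1813). Reduce: 2433 ≡ 620 (mod 1813). Now have (620|1813).
Factor out 2: 620 = 2^2·155. Since 1813 ≡ 5 (mod 8), (2|1813) = -1, and (2|1813)^2 = +1. Now have (155|1813).
1813 ≡ 1 (mod 4), so quadratic reciprocity gives (155|1813) = (1813|155). Reduce: 1813 ≡ 108 (mod 155). Now have (108|155).
Factor out 2: 108 = 2^2·27. Since 155 ≡ 3 (mod 8), (2|155) = -1, and (2|155)^2 = +1. Now have (27|155).
Both 27 ≡ 3 and 155 ≡ 3 (mod 4), so reciprocity gives (27|155) = -(155|27). Reduce: 155 ≡ 20 (mod 27). Now have -(20|27).
Factor out 2: 20 = 2^2·5. Since 27 ≡ 3 (mod 8), (2|27) = -1, and (2|27)^2 = +1. Now have -(5|27).
5 ≡ 1 (mod 4), so quadratic reciprocity gives (5|27) = (27|5). Reduce: 27 ≡ 2 (mod 5). Now have -(2|5).
Factor out 2: 2 = 2. Since 5 ≡ 5 (mod 8), (2|5) = -1. Now have (1|5).
(1|5) = 1. Collecting the sign factors: 1.

1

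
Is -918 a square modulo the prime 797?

yes

Pull out -1: (-918|797) = (-1|797)·(918|797). Since 797 ≡ 1 (mod 4), (-1|797) = +1. Now have (918|797).
Reduce the numerator: 918 ≡ 121 (mod 797), so (918|797) = (121|797).
121 ≡ 1 (mod 4), so quadratic reciprocity gives (121|797) = (797|121). Reduce: 797 ≡ 71 (mod 121). Now have (71|121).
121 ≡ 1 (mod 4), so quadratic reciprocity gives (71|121) = (121|71). Reduce: 121 ≡ 50 (mod 71). Now have (50|71).
Factor out 2: 50 = 2·25. Since 71 ≡ 7 (mod 8), (2|71) = +1. Now have (25|71).
25 ≡ 1 (mod 4), so quadratic reciprocity gives (25|71) = (71|25). Reduce: 71 ≡ 21 (mod 25). Now have (21|25).
21 ≡ 1 (mod 4), so quadratic reciprocity gives (21|25) = (25|21). Reduce: 25 ≡ 4 (mod 21). Now have (4|21).
Factor out 2: 4 = 2^2. Since 21 ≡ 5 (mod 8), (2|21) = -1, and (2|21)^2 = +1. Now have (1|21).
(1|21) = 1. Collecting the sign factors: 1.
(-918|797) = 1, and 797 is prime, so -918 is a quadratic residue mod 797.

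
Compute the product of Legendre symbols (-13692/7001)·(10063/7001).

By multiplicativity, (-13692·10063/7001) = (-13692/7001)·(10063/7001).
First factor (-13692/7001):
Reduce the numerator: -13692 ≡ 310 (mod 7001), so (-13692/7001) = (310/7001).
Factor out 2: 310 = 2·155. Since 7001 ≡ 1 (mod 8), (2/7001) = +1. Now have (155/7001).
7001 ≡ 1 (mod 4), so quadratic reciprocity gives (155/7001) = (7001/155). Reduce: 7001 ≡ 26 (mod 155). Now have (26/155).
Factor out 2: 26 = 2·13. Since 155 ≡ 3 (mod 8), (2/155) = -1. Now have -(13/155).
13 ≡ 1 (mod 4), so quadratic reciprocity gives (13/155) = (155/13). Reduce: 155 ≡ 12 (mod 13). Now have -(12/13).
Factor out 2: 12 = 2^2·3. Since 13 ≡ 5 (mod 8), (2/13) = -1, and (2/13)^2 = +1. Now have -(3/13).
13 ≡ 1 (mod 4), so quadratic reciprocity gives (3/13) = (13/3). Reduce: 13 ≡ 1 (mod 3). Now have -(1/3).
(1/3) = 1. Collecting the sign factors: -1.
Second factor (10063/7001):
Reduce the numerator: 10063 ≡ 3062 (mod 7001), so (10063/7001) = (3062/7001).
Factor out 2: 3062 = 2·1531. Since 7001 ≡ 1 (mod 8), (2/7001) = +1. Now have (1531/7001).
7001 ≡ 1 (mod 4), so quadratic reciprocity gives (1531/7001) = (7001/1531). Reduce: 7001 ≡ 877 (mod 1531). Now have (877/1531).
877 ≡ 1 (mod 4), so quadratic reciprocity gives (877/1531) = (1531/877). Reduce: 1531 ≡ 654 (mod 877). Now have (654/877).
Factor out 2: 654 = 2·327. Since 877 ≡ 5 (mod 8), (2/877) = -1. Now have -(327/877).
877 ≡ 1 (mod 4), so quadratic reciprocity gives (327/877) = (877/327). Reduce: 877 ≡ 223 (mod 327). Now have -(223/327).
Both 223 ≡ 3 and 327 ≡ 3 (mod 4), so reciprocity gives (223/327) = -(327/223). Reduce: 327 ≡ 104 (mod 223). Now have (104/223).
Factor out 2: 104 = 2^3·13. Since 223 ≡ 7 (mod 8), (2/223) = +1, and (2/223)^3 = +1. Now have (13/223).
13 ≡ 1 (mod 4), so quadratic reciprocity gives (13/223) = (223/13). Reduce: 223 ≡ 2 (mod 13). Now have (2/13).
Factor out 2: 2 = 2. Since 13 ≡ 5 (mod 8), (2/13) = -1. Now have -(1/13).
(1/13) = 1. Collecting the sign factors: -1.
Product: (-1)·(-1) = 1.

1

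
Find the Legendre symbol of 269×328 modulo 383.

By multiplicativity, (269·328 / 383) = (269 / 383)·(328 / 383).
First factor (269 / 383):
269 ≡ 1 (mod 4), so quadratic reciprocity gives (269 / 383) = (383 / 269). Reduce: 383 ≡ 114 (mod 269). Now have (114 / 269).
Factor out 2: 114 = 2·57. Since 269 ≡ 5 (mod 8), (2 / 269) = -1. Now have -(57 / 269).
57 ≡ 1 (mod 4), so quadratic reciprocity gives (57 / 269) = (269 / 57). Reduce: 269 ≡ 41 (mod 57). Now have -(41 / 57).
41 ≡ 1 (mod 4), so quadratic reciprocity gives (41 / 57) = (57 / 41). Reduce: 57 ≡ 16 (mod 41). Now have -(16 / 41).
Factor out 2: 16 = 2^4. Since 41 ≡ 1 (mod 8), (2 / 41) = +1, and (2 / 41)^4 = +1. Now have -(1 / 41).
(1 / 41) = 1. Collecting the sign factors: -1.
Second factor (328 / 383):
Factor out 2: 328 = 2^3·41. Since 383 ≡ 7 (mod 8), (2 / 383) = +1, and (2 / 383)^3 = +1. Now have (41 / 383).
41 ≡ 1 (mod 4), so quadratic reciprocity gives (41 / 383) = (383 / 41). Reduce: 383 ≡ 14 (mod 41). Now have (14 / 41).
Factor out 2: 14 = 2·7. Since 41 ≡ 1 (mod 8), (2 / 41) = +1. Now have (7 / 41).
41 ≡ 1 (mod 4), so quadratic reciprocity gives (7 / 41) = (41 / 7). Reduce: 41 ≡ 6 (mod 7). Now have (6 / 7).
Factor out 2: 6 = 2·3. Since 7 ≡ 7 (mod 8), (2 / 7) = +1. Now have (3 / 7).
Both 3 ≡ 3 and 7 ≡ 3 (mod 4), so reciprocity gives (3 / 7) = -(7 / 3). Reduce: 7 ≡ 1 (mod 3). Now have -(1 / 3).
(1 / 3) = 1. Collecting the sign factors: -1.
Product: (-1)·(-1) = 1.

1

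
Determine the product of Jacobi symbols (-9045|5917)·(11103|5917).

1

By multiplicativity, (-9045·11103|5917) = (-9045|5917)·(11103|5917).
First factor (-9045|5917):
Reduce the numerator: -9045 ≡ 2789 (mod 5917), so (-9045|5917) = (2789|5917).
2789 ≡ 1 (mod 4), so quadratic reciprocity gives (2789|5917) = (5917|2789). Reduce: 5917 ≡ 339 (mod 2789). Now have (339|2789).
2789 ≡ 1 (mod 4), so quadratic reciprocity gives (339|2789) = (2789|339). Reduce: 2789 ≡ 77 (mod 339). Now have (77|339).
77 ≡ 1 (mod 4), so quadratic reciprocity gives (77|339) = (339|77). Reduce: 339 ≡ 31 (mod 77). Now have (31|77).
77 ≡ 1 (mod 4), so quadratic reciprocity gives (31|77) = (77|31). Reduce: 77 ≡ 15 (mod 31). Now have (15|31).
Both 15 ≡ 3 and 31 ≡ 3 (mod 4), so reciprocity gives (15|31) = -(31|15). Reduce: 31 ≡ 1 (mod 15). Now have -(1|15).
(1|15) = 1. Collecting the sign factors: -1.
Second factor (11103|5917):
Reduce the numerator: 11103 ≡ 5186 (mod 5917), so (11103|5917) = (5186|5917).
Factor out 2: 5186 = 2·2593. Since 5917 ≡ 5 (mod 8), (2|5917) = -1. Now have -(2593|5917).
2593 ≡ 1 (mod 4), so quadratic reciprocity gives (2593|5917) = (5917|2593). Reduce: 5917 ≡ 731 (mod 2593). Now have -(731|2593).
2593 ≡ 1 (mod 4), so quadratic reciprocity gives (731|2593) = (2593|731). Reduce: 2593 ≡ 400 (mod 731). Now have -(400|731).
Factor out 2: 400 = 2^4·25. Since 731 ≡ 3 (mod 8), (2|731) = -1, and (2|731)^4 = +1. Now have -(25|731).
25 ≡ 1 (mod 4), so quadratic reciprocity gives (25|731) = (731|25). Reduce: 731 ≡ 6 (mod 25). Now have -(6|25).
Factor out 2: 6 = 2·3. Since 25 ≡ 1 (mod 8), (2|25) = +1. Now have -(3|25).
25 ≡ 1 (mod 4), so quadratic reciprocity gives (3|25) = (25|3). Reduce: 25 ≡ 1 (mod 3). Now have -(1|3).
(1|3) = 1. Collecting the sign factors: -1.
Product: (-1)·(-1) = 1.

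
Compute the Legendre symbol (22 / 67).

1

Factor out 2: 22 = 2·11. Since 67 ≡ 3 (mod 8), (2 / 67) = -1. Now have -(11 / 67).
Both 11 ≡ 3 and 67 ≡ 3 (mod 4), so reciprocity gives (11 / 67) = -(67 / 11). Reduce: 67 ≡ 1 (mod 11). Now have (1 / 11).
(1 / 11) = 1. Collecting the sign factors: 1.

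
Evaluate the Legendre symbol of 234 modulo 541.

1

(234/541)
  = -(117/541)    [541 ≡ 5 mod 8 ⇒ (2/541) = -1]
  = -(541/117)    [QR: 117 ≡ 1 mod 4, sign kept]
  = -(73/117)    [541 ≡ 73 mod 117]
  = -(117/73)    [QR: 73 ≡ 1 mod 4, sign kept]
  = -(44/73)    [117 ≡ 44 mod 73]
  = -(11/73)    [73 ≡ 1 mod 8 ⇒ (2/73)^2 = +1]
  = -(73/11)    [QR: 73 ≡ 1 mod 4, sign kept]
  = -(7/11)    [73 ≡ 7 mod 11]
  = (11/7)    [QR: both ≡ 3 mod 4, sign flips]
  = (4/7)    [11 ≡ 4 mod 7]
  = (1/7)    [7 ≡ 7 mod 8 ⇒ (2/7)^2 = +1]
  = 1    [(1/7) = 1]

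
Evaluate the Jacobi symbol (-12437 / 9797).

(-12437 / 9797)
  = (12437 / 9797)    [9797 ≡ 1 mod 4 ⇒ (-1 / 9797) = +1]
  = (2640 / 9797)    [12437 ≡ 2640 mod 9797]
  = (165 / 9797)    [9797 ≡ 5 mod 8 ⇒ (2 / 9797)^4 = +1]
  = (9797 / 165)    [QR: 165 ≡ 1 mod 4, sign kept]
  = (62 / 165)    [9797 ≡ 62 mod 165]
  = -(31 / 165)    [165 ≡ 5 mod 8 ⇒ (2 / 165) = -1]
  = -(165 / 31)    [QR: 165 ≡ 1 mod 4, sign kept]
  = -(10 / 31)    [165 ≡ 10 mod 31]
  = -(5 / 31)    [31 ≡ 7 mod 8 ⇒ (2 / 31) = +1]
  = -(31 / 5)    [QR: 5 ≡ 1 mod 4, sign kept]
  = -(1 / 5)    [31 ≡ 1 mod 5]
  = -1    [(1 / 5) = 1]

-1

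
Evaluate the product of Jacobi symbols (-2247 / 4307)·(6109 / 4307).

By multiplicativity, (-2247·6109 / 4307) = (-2247 / 4307)·(6109 / 4307).
First factor (-2247 / 4307):
(-2247 / 4307)
  = (2060 / 4307)    [-2247 ≡ 2060 mod 4307]
  = (515 / 4307)    [4307 ≡ 3 mod 8 ⇒ (2 / 4307)^2 = +1]
  = -(4307 / 515)    [QR: both ≡ 3 mod 4, sign flips]
  = -(187 / 515)    [4307 ≡ 187 mod 515]
  = (515 / 187)    [QR: both ≡ 3 mod 4, sign flips]
  = (141 / 187)    [515 ≡ 141 mod 187]
  = (187 / 141)    [QR: 141 ≡ 1 mod 4, sign kept]
  = (46 / 141)    [187 ≡ 46 mod 141]
  = -(23 / 141)    [141 ≡ 5 mod 8 ⇒ (2 / 141) = -1]
  = -(141 / 23)    [QR: 141 ≡ 1 mod 4, sign kept]
  = -(3 / 23)    [141 ≡ 3 mod 23]
  = (23 / 3)    [QR: both ≡ 3 mod 4, sign flips]
  = (2 / 3)    [23 ≡ 2 mod 3]
  = -(1 / 3)    [3 ≡ 3 mod 8 ⇒ (2 / 3) = -1]
  = -1    [(1 / 3) = 1]
Second factor (6109 / 4307):
(6109 / 4307)
  = (1802 / 4307)    [6109 ≡ 1802 mod 4307]
  = -(901 / 4307)    [4307 ≡ 3 mod 8 ⇒ (2 / 4307) = -1]
  = -(4307 / 901)    [QR: 901 ≡ 1 mod 4, sign kept]
  = -(703 / 901)    [4307 ≡ 703 mod 901]
  = -(901 / 703)    [QR: 901 ≡ 1 mod 4, sign kept]
  = -(198 / 703)    [901 ≡ 198 mod 703]
  = -(99 / 703)    [703 ≡ 7 mod 8 ⇒ (2 / 703) = +1]
  = (703 / 99)    [QR: both ≡ 3 mod 4, sign flips]
  = (10 / 99)    [703 ≡ 10 mod 99]
  = -(5 / 99)    [99 ≡ 3 mod 8 ⇒ (2 / 99) = -1]
  = -(99 / 5)    [QR: 5 ≡ 1 mod 4, sign kept]
  = -(4 / 5)    [99 ≡ 4 mod 5]
  = -(1 / 5)    [5 ≡ 5 mod 8 ⇒ (2 / 5)^2 = +1]
  = -1    [(1 / 5) = 1]
Product: (-1)·(-1) = 1.

1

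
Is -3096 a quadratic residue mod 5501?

no

Reduce the numerator: -3096 ≡ 2405 (mod 5501), so (-3096|5501) = (2405|5501).
2405 ≡ 1 (mod 4), so quadratic reciprocity gives (2405|5501) = (5501|2405). Reduce: 5501 ≡ 691 (mod 2405). Now have (691|2405).
2405 ≡ 1 (mod 4), so quadratic reciprocity gives (691|2405) = (2405|691). Reduce: 2405 ≡ 332 (mod 691). Now have (332|691).
Factor out 2: 332 = 2^2·83. Since 691 ≡ 3 (mod 8), (2|691) = -1, and (2|691)^2 = +1. Now have (83|691).
Both 83 ≡ 3 and 691 ≡ 3 (mod 4), so reciprocity gives (83|691) = -(691|83). Reduce: 691 ≡ 27 (mod 83). Now have -(27|83).
Both 27 ≡ 3 and 83 ≡ 3 (mod 4), so reciprocity gives (27|83) = -(83|27). Reduce: 83 ≡ 2 (mod 27). Now have (2|27).
Factor out 2: 2 = 2. Since 27 ≡ 3 (mod 8), (2|27) = -1. Now have -(1|27).
(1|27) = 1. Collecting the sign factors: -1.
(-3096|5501) = -1, and 5501 is prime, so -3096 is not a quadratic residue mod 5501.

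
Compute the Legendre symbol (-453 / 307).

(-453 / 307)
  = -(453 / 307)    [307 ≡ 3 mod 4 ⇒ (-1 / 307) = -1]
  = -(146 / 307)    [453 ≡ 146 mod 307]
  = (73 / 307)    [307 ≡ 3 mod 8 ⇒ (2 / 307) = -1]
  = (307 / 73)    [QR: 73 ≡ 1 mod 4, sign kept]
  = (15 / 73)    [307 ≡ 15 mod 73]
  = (73 / 15)    [QR: 73 ≡ 1 mod 4, sign kept]
  = (13 / 15)    [73 ≡ 13 mod 15]
  = (15 / 13)    [QR: 13 ≡ 1 mod 4, sign kept]
  = (2 / 13)    [15 ≡ 2 mod 13]
  = -(1 / 13)    [13 ≡ 5 mod 8 ⇒ (2 / 13) = -1]
  = -1    [(1 / 13) = 1]

-1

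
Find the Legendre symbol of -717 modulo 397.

-1

(-717/397)
  = (77/397)    [-717 ≡ 77 mod 397]
  = (397/77)    [QR: 77 ≡ 1 mod 4, sign kept]
  = (12/77)    [397 ≡ 12 mod 77]
  = (3/77)    [77 ≡ 5 mod 8 ⇒ (2/77)^2 = +1]
  = (77/3)    [QR: 77 ≡ 1 mod 4, sign kept]
  = (2/3)    [77 ≡ 2 mod 3]
  = -(1/3)    [3 ≡ 3 mod 8 ⇒ (2/3) = -1]
  = -1    [(1/3) = 1]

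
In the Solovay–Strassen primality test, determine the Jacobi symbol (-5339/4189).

-1

Reduce the numerator: -5339 ≡ 3039 (mod 4189), so (-5339/4189) = (3039/4189).
4189 ≡ 1 (mod 4), so quadratic reciprocity gives (3039/4189) = (4189/3039). Reduce: 4189 ≡ 1150 (mod 3039). Now have (1150/3039).
Factor out 2: 1150 = 2·575. Since 3039 ≡ 7 (mod 8), (2/3039) = +1. Now have (575/3039).
Both 575 ≡ 3 and 3039 ≡ 3 (mod 4), so reciprocity gives (575/3039) = -(3039/575). Reduce: 3039 ≡ 164 (mod 575). Now have -(164/575).
Factor out 2: 164 = 2^2·41. Since 575 ≡ 7 (mod 8), (2/575) = +1, and (2/575)^2 = +1. Now have -(41/575).
41 ≡ 1 (mod 4), so quadratic reciprocity gives (41/575) = (575/41). Reduce: 575 ≡ 1 (mod 41). Now have -(1/41).
(1/41) = 1. Collecting the sign factors: -1.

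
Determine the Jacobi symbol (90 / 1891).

-1

(90 / 1891)
  = -(45 / 1891)    [1891 ≡ 3 mod 8 ⇒ (2 / 1891) = -1]
  = -(1891 / 45)    [QR: 45 ≡ 1 mod 4, sign kept]
  = -(1 / 45)    [1891 ≡ 1 mod 45]
  = -1    [(1 / 45) = 1]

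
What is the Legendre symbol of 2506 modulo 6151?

(2506/6151)
  = (1253/6151)    [6151 ≡ 7 mod 8 ⇒ (2/6151) = +1]
  = (6151/1253)    [QR: 1253 ≡ 1 mod 4, sign kept]
  = (1139/1253)    [6151 ≡ 1139 mod 1253]
  = (1253/1139)    [QR: 1253 ≡ 1 mod 4, sign kept]
  = (114/1139)    [1253 ≡ 114 mod 1139]
  = -(57/1139)    [1139 ≡ 3 mod 8 ⇒ (2/1139) = -1]
  = -(1139/57)    [QR: 57 ≡ 1 mod 4, sign kept]
  = -(56/57)    [1139 ≡ 56 mod 57]
  = -(7/57)    [57 ≡ 1 mod 8 ⇒ (2/57)^3 = +1]
  = -(57/7)    [QR: 57 ≡ 1 mod 4, sign kept]
  = -(1/7)    [57 ≡ 1 mod 7]
  = -1    [(1/7) = 1]

-1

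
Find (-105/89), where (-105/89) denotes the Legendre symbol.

1

Pull out -1: (-105/89) = (-1/89)·(105/89). Since 89 ≡ 1 (mod 4), (-1/89) = +1. Now have (105/89).
Reduce the numerator: 105 ≡ 16 (mod 89), so (105/89) = (16/89).
Factor out 2: 16 = 2^4. Since 89 ≡ 1 (mod 8), (2/89) = +1, and (2/89)^4 = +1. Now have (1/89).
(1/89) = 1. Collecting the sign factors: 1.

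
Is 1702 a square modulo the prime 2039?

Factor out 2: 1702 = 2·851. Since 2039 ≡ 7 (mod 8), (2/2039) = +1. Now have (851/2039).
Both 851 ≡ 3 and 2039 ≡ 3 (mod 4), so reciprocity gives (851/2039) = -(2039/851). Reduce: 2039 ≡ 337 (mod 851). Now have -(337/851).
337 ≡ 1 (mod 4), so quadratic reciprocity gives (337/851) = (851/337). Reduce: 851 ≡ 177 (mod 337). Now have -(177/337).
177 ≡ 1 (mod 4), so quadratic reciprocity gives (177/337) = (337/177). Reduce: 337 ≡ 160 (mod 177). Now have -(160/177).
Factor out 2: 160 = 2^5·5. Since 177 ≡ 1 (mod 8), (2/177) = +1, and (2/177)^5 = +1. Now have -(5/177).
5 ≡ 1 (mod 4), so quadratic reciprocity gives (5/177) = (177/5). Reduce: 177 ≡ 2 (mod 5). Now have -(2/5).
Factor out 2: 2 = 2. Since 5 ≡ 5 (mod 8), (2/5) = -1. Now have (1/5).
(1/5) = 1. Collecting the sign factors: 1.
The Legendre symbol is 1, so x^2 ≡ 1702 (mod 2039) has solution.

yes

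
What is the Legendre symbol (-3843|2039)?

Reduce the numerator: -3843 ≡ 235 (mod 2039), so (-3843|2039) = (235|2039).
Both 235 ≡ 3 and 2039 ≡ 3 (mod 4), so reciprocity gives (235|2039) = -(2039|235). Reduce: 2039 ≡ 159 (mod 235). Now have -(159|235).
Both 159 ≡ 3 and 235 ≡ 3 (mod 4), so reciprocity gives (159|235) = -(235|159). Reduce: 235 ≡ 76 (mod 159). Now have (76|159).
Factor out 2: 76 = 2^2·19. Since 159 ≡ 7 (mod 8), (2|159) = +1, and (2|159)^2 = +1. Now have (19|159).
Both 19 ≡ 3 and 159 ≡ 3 (mod 4), so reciprocity gives (19|159) = -(159|19). Reduce: 159 ≡ 7 (mod 19). Now have -(7|19).
Both 7 ≡ 3 and 19 ≡ 3 (mod 4), so reciprocity gives (7|19) = -(19|7). Reduce: 19 ≡ 5 (mod 7). Now have (5|7).
5 ≡ 1 (mod 4), so quadratic reciprocity gives (5|7) = (7|5). Reduce: 7 ≡ 2 (mod 5). Now have (2|5).
Factor out 2: 2 = 2. Since 5 ≡ 5 (mod 8), (2|5) = -1. Now have -(1|5).
(1|5) = 1. Collecting the sign factors: -1.

-1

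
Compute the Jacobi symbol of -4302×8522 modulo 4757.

By multiplicativity, (-4302·8522 / 4757) = (-4302 / 4757)·(8522 / 4757).
First factor (-4302 / 4757):
(-4302 / 4757)
  = (4302 / 4757)    [4757 ≡ 1 mod 4 ⇒ (-1 / 4757) = +1]
  = -(2151 / 4757)    [4757 ≡ 5 mod 8 ⇒ (2 / 4757) = -1]
  = -(4757 / 2151)    [QR: 4757 ≡ 1 mod 4, sign kept]
  = -(455 / 2151)    [4757 ≡ 455 mod 2151]
  = (2151 / 455)    [QR: both ≡ 3 mod 4, sign flips]
  = (331 / 455)    [2151 ≡ 331 mod 455]
  = -(455 / 331)    [QR: both ≡ 3 mod 4, sign flips]
  = -(124 / 331)    [455 ≡ 124 mod 331]
  = -(31 / 331)    [331 ≡ 3 mod 8 ⇒ (2 / 331)^2 = +1]
  = (331 / 31)    [QR: both ≡ 3 mod 4, sign flips]
  = (21 / 31)    [331 ≡ 21 mod 31]
  = (31 / 21)    [QR: 21 ≡ 1 mod 4, sign kept]
  = (10 / 21)    [31 ≡ 10 mod 21]
  = -(5 / 21)    [21 ≡ 5 mod 8 ⇒ (2 / 21) = -1]
  = -(21 / 5)    [QR: 5 ≡ 1 mod 4, sign kept]
  = -(1 / 5)    [21 ≡ 1 mod 5]
  = -1    [(1 / 5) = 1]
Second factor (8522 / 4757):
(8522 / 4757)
  = (3765 / 4757)    [8522 ≡ 3765 mod 4757]
  = (4757 / 3765)    [QR: 3765 ≡ 1 mod 4, sign kept]
  = (992 / 3765)    [4757 ≡ 992 mod 3765]
  = -(31 / 3765)    [3765 ≡ 5 mod 8 ⇒ (2 / 3765)^5 = -1]
  = -(3765 / 31)    [QR: 3765 ≡ 1 mod 4, sign kept]
  = -(14 / 31)    [3765 ≡ 14 mod 31]
  = -(7 / 31)    [31 ≡ 7 mod 8 ⇒ (2 / 31) = +1]
  = (31 / 7)    [QR: both ≡ 3 mod 4, sign flips]
  = (3 / 7)    [31 ≡ 3 mod 7]
  = -(7 / 3)    [QR: both ≡ 3 mod 4, sign flips]
  = -(1 / 3)    [7 ≡ 1 mod 3]
  = -1    [(1 / 3) = 1]
Product: (-1)·(-1) = 1.

1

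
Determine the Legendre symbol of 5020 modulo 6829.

1

Factor out 2: 5020 = 2^2·1255. Since 6829 ≡ 5 (mod 8), (2/6829) = -1, and (2/6829)^2 = +1. Now have (1255/6829).
6829 ≡ 1 (mod 4), so quadratic reciprocity gives (1255/6829) = (6829/1255). Reduce: 6829 ≡ 554 (mod 1255). Now have (554/1255).
Factor out 2: 554 = 2·277. Since 1255 ≡ 7 (mod 8), (2/1255) = +1. Now have (277/1255).
277 ≡ 1 (mod 4), so quadratic reciprocity gives (277/1255) = (1255/277). Reduce: 1255 ≡ 147 (mod 277). Now have (147/277).
277 ≡ 1 (mod 4), so quadratic reciprocity gives (147/277) = (277/147). Reduce: 277 ≡ 130 (mod 147). Now have (130/147).
Factor out 2: 130 = 2·65. Since 147 ≡ 3 (mod 8), (2/147) = -1. Now have -(65/147).
65 ≡ 1 (mod 4), so quadratic reciprocity gives (65/147) = (147/65). Reduce: 147 ≡ 17 (mod 65). Now have -(17/65).
17 ≡ 1 (mod 4), so quadratic reciprocity gives (17/65) = (65/17). Reduce: 65 ≡ 14 (mod 17). Now have -(14/17).
Factor out 2: 14 = 2·7. Since 17 ≡ 1 (mod 8), (2/17) = +1. Now have -(7/17).
17 ≡ 1 (mod 4), so quadratic reciprocity gives (7/17) = (17/7). Reduce: 17 ≡ 3 (mod 7). Now have -(3/7).
Both 3 ≡ 3 and 7 ≡ 3 (mod 4), so reciprocity gives (3/7) = -(7/3). Reduce: 7 ≡ 1 (mod 3). Now have (1/3).
(1/3) = 1. Collecting the sign factors: 1.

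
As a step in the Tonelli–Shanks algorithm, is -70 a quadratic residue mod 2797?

(-70/2797)
  = (2727/2797)    [-70 ≡ 2727 mod 2797]
  = (2797/2727)    [QR: 2797 ≡ 1 mod 4, sign kept]
  = (70/2727)    [2797 ≡ 70 mod 2727]
  = (35/2727)    [2727 ≡ 7 mod 8 ⇒ (2/2727) = +1]
  = -(2727/35)    [QR: both ≡ 3 mod 4, sign flips]
  = -(32/35)    [2727 ≡ 32 mod 35]
  = (1/35)    [35 ≡ 3 mod 8 ⇒ (2/35)^5 = -1]
  = 1    [(1/35) = 1]
(-70/2797) = 1, and 2797 is prime, so -70 is a quadratic residue mod 2797.

yes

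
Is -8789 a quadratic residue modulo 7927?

yes

(-8789/7927)
  = (7065/7927)    [-8789 ≡ 7065 mod 7927]
  = (7927/7065)    [QR: 7065 ≡ 1 mod 4, sign kept]
  = (862/7065)    [7927 ≡ 862 mod 7065]
  = (431/7065)    [7065 ≡ 1 mod 8 ⇒ (2/7065) = +1]
  = (7065/431)    [QR: 7065 ≡ 1 mod 4, sign kept]
  = (169/431)    [7065 ≡ 169 mod 431]
  = (431/169)    [QR: 169 ≡ 1 mod 4, sign kept]
  = (93/169)    [431 ≡ 93 mod 169]
  = (169/93)    [QR: 93 ≡ 1 mod 4, sign kept]
  = (76/93)    [169 ≡ 76 mod 93]
  = (19/93)    [93 ≡ 5 mod 8 ⇒ (2/93)^2 = +1]
  = (93/19)    [QR: 93 ≡ 1 mod 4, sign kept]
  = (17/19)    [93 ≡ 17 mod 19]
  = (19/17)    [QR: 17 ≡ 1 mod 4, sign kept]
  = (2/17)    [19 ≡ 2 mod 17]
  = (1/17)    [17 ≡ 1 mod 8 ⇒ (2/17) = +1]
  = 1    [(1/17) = 1]
The Legendre symbol is 1, so x^2 ≡ -8789 (mod 7927) has solution.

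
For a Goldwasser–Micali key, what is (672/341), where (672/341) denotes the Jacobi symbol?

(672/341)
  = (331/341)    [672 ≡ 331 mod 341]
  = (341/331)    [QR: 341 ≡ 1 mod 4, sign kept]
  = (10/331)    [341 ≡ 10 mod 331]
  = -(5/331)    [331 ≡ 3 mod 8 ⇒ (2/331) = -1]
  = -(331/5)    [QR: 5 ≡ 1 mod 4, sign kept]
  = -(1/5)    [331 ≡ 1 mod 5]
  = -1    [(1/5) = 1]

-1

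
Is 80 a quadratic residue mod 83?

(80/83)
  = (5/83)    [83 ≡ 3 mod 8 ⇒ (2/83)^4 = +1]
  = (83/5)    [QR: 5 ≡ 1 mod 4, sign kept]
  = (3/5)    [83 ≡ 3 mod 5]
  = (5/3)    [QR: 5 ≡ 1 mod 4, sign kept]
  = (2/3)    [5 ≡ 2 mod 3]
  = -(1/3)    [3 ≡ 3 mod 8 ⇒ (2/3) = -1]
  = -1    [(1/3) = 1]
(80/83) = -1, and 83 is prime, so 80 is not a quadratic residue mod 83.

no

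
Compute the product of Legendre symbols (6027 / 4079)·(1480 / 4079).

1

By multiplicativity, (6027·1480 / 4079) = (6027 / 4079)·(1480 / 4079).
First factor (6027 / 4079):
(6027 / 4079)
  = (1948 / 4079)    [6027 ≡ 1948 mod 4079]
  = (487 / 4079)    [4079 ≡ 7 mod 8 ⇒ (2 / 4079)^2 = +1]
  = -(4079 / 487)    [QR: both ≡ 3 mod 4, sign flips]
  = -(183 / 487)    [4079 ≡ 183 mod 487]
  = (487 / 183)    [QR: both ≡ 3 mod 4, sign flips]
  = (121 / 183)    [487 ≡ 121 mod 183]
  = (183 / 121)    [QR: 121 ≡ 1 mod 4, sign kept]
  = (62 / 121)    [183 ≡ 62 mod 121]
  = (31 / 121)    [121 ≡ 1 mod 8 ⇒ (2 / 121) = +1]
  = (121 / 31)    [QR: 121 ≡ 1 mod 4, sign kept]
  = (28 / 31)    [121 ≡ 28 mod 31]
  = (7 / 31)    [31 ≡ 7 mod 8 ⇒ (2 / 31)^2 = +1]
  = -(31 / 7)    [QR: both ≡ 3 mod 4, sign flips]
  = -(3 / 7)    [31 ≡ 3 mod 7]
  = (7 / 3)    [QR: both ≡ 3 mod 4, sign flips]
  = (1 / 3)    [7 ≡ 1 mod 3]
  = 1    [(1 / 3) = 1]
Second factor (1480 / 4079):
(1480 / 4079)
  = (185 / 4079)    [4079 ≡ 7 mod 8 ⇒ (2 / 4079)^3 = +1]
  = (4079 / 185)    [QR: 185 ≡ 1 mod 4, sign kept]
  = (9 / 185)    [4079 ≡ 9 mod 185]
  = (185 / 9)    [QR: 9 ≡ 1 mod 4, sign kept]
  = (5 / 9)    [185 ≡ 5 mod 9]
  = (9 / 5)    [QR: 5 ≡ 1 mod 4, sign kept]
  = (4 / 5)    [9 ≡ 4 mod 5]
  = (1 / 5)    [5 ≡ 5 mod 8 ⇒ (2 / 5)^2 = +1]
  = 1    [(1 / 5) = 1]
Product: (1)·(1) = 1.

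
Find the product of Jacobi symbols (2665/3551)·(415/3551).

1

By multiplicativity, (2665·415/3551) = (2665/3551)·(415/3551).
First factor (2665/3551):
2665 ≡ 1 (mod 4), so quadratic reciprocity gives (2665/3551) = (3551/2665). Reduce: 3551 ≡ 886 (mod 2665). Now have (886/2665).
Factor out 2: 886 = 2·443. Since 2665 ≡ 1 (mod 8), (2/2665) = +1. Now have (443/2665).
2665 ≡ 1 (mod 4), so quadratic reciprocity gives (443/2665) = (2665/443). Reduce: 2665 ≡ 7 (mod 443). Now have (7/443).
Both 7 ≡ 3 and 443 ≡ 3 (mod 4), so reciprocity gives (7/443) = -(443/7). Reduce: 443 ≡ 2 (mod 7). Now have -(2/7).
Factor out 2: 2 = 2. Since 7 ≡ 7 (mod 8), (2/7) = +1. Now have -(1/7).
(1/7) = 1. Collecting the sign factors: -1.
Second factor (415/3551):
Both 415 ≡ 3 and 3551 ≡ 3 (mod 4), so reciprocity gives (415/3551) = -(3551/415). Reduce: 3551 ≡ 231 (mod 415). Now have -(231/415).
Both 231 ≡ 3 and 415 ≡ 3 (mod 4), so reciprocity gives (231/415) = -(415/231). Reduce: 415 ≡ 184 (mod 231). Now have (184/231).
Factor out 2: 184 = 2^3·23. Since 231 ≡ 7 (mod 8), (2/231) = +1, and (2/231)^3 = +1. Now have (23/231).
Both 23 ≡ 3 and 231 ≡ 3 (mod 4), so reciprocity gives (23/231) = -(231/23). Reduce: 231 ≡ 1 (mod 23). Now have -(1/23).
(1/23) = 1. Collecting the sign factors: -1.
Product: (-1)·(-1) = 1.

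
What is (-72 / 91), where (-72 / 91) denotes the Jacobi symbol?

Reduce the numerator: -72 ≡ 19 (mod 91), so (-72 / 91) = (19 / 91).
Both 19 ≡ 3 and 91 ≡ 3 (mod 4), so reciprocity gives (19 / 91) = -(91 / 19). Reduce: 91 ≡ 15 (mod 19). Now have -(15 / 19).
Both 15 ≡ 3 and 19 ≡ 3 (mod 4), so reciprocity gives (15 / 19) = -(19 / 15). Reduce: 19 ≡ 4 (mod 15). Now have (4 / 15).
Factor out 2: 4 = 2^2. Since 15 ≡ 7 (mod 8), (2 / 15) = +1, and (2 / 15)^2 = +1. Now have (1 / 15).
(1 / 15) = 1. Collecting the sign factors: 1.

1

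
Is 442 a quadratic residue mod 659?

no

(442/659)
  = -(221/659)    [659 ≡ 3 mod 8 ⇒ (2/659) = -1]
  = -(659/221)    [QR: 221 ≡ 1 mod 4, sign kept]
  = -(217/221)    [659 ≡ 217 mod 221]
  = -(221/217)    [QR: 217 ≡ 1 mod 4, sign kept]
  = -(4/217)    [221 ≡ 4 mod 217]
  = -(1/217)    [217 ≡ 1 mod 8 ⇒ (2/217)^2 = +1]
  = -1    [(1/217) = 1]
The Legendre symbol is -1, so x^2 ≡ 442 (mod 659) has no solution.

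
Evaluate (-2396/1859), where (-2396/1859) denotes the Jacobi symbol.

Pull out -1: (-2396/1859) = (-1/1859)·(2396/1859). Since 1859 ≡ 3 (mod 4), (-1/1859) = -1. Now have -(2396/1859).
Reduce the numerator: 2396 ≡ 537 (mod 1859), so (2396/1859) = (537/1859).
537 ≡ 1 (mod 4), so quadratic reciprocity gives (537/1859) = (1859/537). Reduce: 1859 ≡ 248 (mod 537). Now have -(248/537).
Factor out 2: 248 = 2^3·31. Since 537 ≡ 1 (mod 8), (2/537) = +1, and (2/537)^3 = +1. Now have -(31/537).
537 ≡ 1 (mod 4), so quadratic reciprocity gives (31/537) = (537/31). Reduce: 537 ≡ 10 (mod 31). Now have -(10/31).
Factor out 2: 10 = 2·5. Since 31 ≡ 7 (mod 8), (2/31) = +1. Now have -(5/31).
5 ≡ 1 (mod 4), so quadratic reciprocity gives (5/31) = (31/5). Reduce: 31 ≡ 1 (mod 5). Now have -(1/5).
(1/5) = 1. Collecting the sign factors: -1.

-1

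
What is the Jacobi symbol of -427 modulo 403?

-1

(-427|403)
  = (379|403)    [-427 ≡ 379 mod 403]
  = -(403|379)    [QR: both ≡ 3 mod 4, sign flips]
  = -(24|379)    [403 ≡ 24 mod 379]
  = (3|379)    [379 ≡ 3 mod 8 ⇒ (2|379)^3 = -1]
  = -(379|3)    [QR: both ≡ 3 mod 4, sign flips]
  = -(1|3)    [379 ≡ 1 mod 3]
  = -1    [(1|3) = 1]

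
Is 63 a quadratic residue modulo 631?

no

Both 63 ≡ 3 and 631 ≡ 3 (mod 4), so reciprocity gives (63/631) = -(631/63). Reduce: 631 ≡ 1 (mod 63). Now have -(1/63).
(1/63) = 1. Collecting the sign factors: -1.
(63/631) = -1, and 631 is prime, so 63 is not a quadratic residue mod 631.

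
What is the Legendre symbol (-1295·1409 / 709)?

By multiplicativity, (-1295·1409 / 709) = (-1295 / 709)·(1409 / 709).
First factor (-1295 / 709):
(-1295 / 709)
  = (123 / 709)    [-1295 ≡ 123 mod 709]
  = (709 / 123)    [QR: 709 ≡ 1 mod 4, sign kept]
  = (94 / 123)    [709 ≡ 94 mod 123]
  = -(47 / 123)    [123 ≡ 3 mod 8 ⇒ (2 / 123) = -1]
  = (123 / 47)    [QR: both ≡ 3 mod 4, sign flips]
  = (29 / 47)    [123 ≡ 29 mod 47]
  = (47 / 29)    [QR: 29 ≡ 1 mod 4, sign kept]
  = (18 / 29)    [47 ≡ 18 mod 29]
  = -(9 / 29)    [29 ≡ 5 mod 8 ⇒ (2 / 29) = -1]
  = -(29 / 9)    [QR: 9 ≡ 1 mod 4, sign kept]
  = -(2 / 9)    [29 ≡ 2 mod 9]
  = -(1 / 9)    [9 ≡ 1 mod 8 ⇒ (2 / 9) = +1]
  = -1    [(1 / 9) = 1]
Second factor (1409 / 709):
(1409 / 709)
  = (700 / 709)    [1409 ≡ 700 mod 709]
  = (175 / 709)    [709 ≡ 5 mod 8 ⇒ (2 / 709)^2 = +1]
  = (709 / 175)    [QR: 709 ≡ 1 mod 4, sign kept]
  = (9 / 175)    [709 ≡ 9 mod 175]
  = (175 / 9)    [QR: 9 ≡ 1 mod 4, sign kept]
  = (4 / 9)    [175 ≡ 4 mod 9]
  = (1 / 9)    [9 ≡ 1 mod 8 ⇒ (2 / 9)^2 = +1]
  = 1    [(1 / 9) = 1]
Product: (-1)·(1) = -1.

-1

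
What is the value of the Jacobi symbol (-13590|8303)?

1

Pull out -1: (-13590|8303) = (-1|8303)·(13590|8303). Since 8303 ≡ 3 (mod 4), (-1|8303) = -1. Now have -(13590|8303).
Reduce the numerator: 13590 ≡ 5287 (mod 8303), so (13590|8303) = (5287|8303).
Both 5287 ≡ 3 and 8303 ≡ 3 (mod 4), so reciprocity gives (5287|8303) = -(8303|5287). Reduce: 8303 ≡ 3016 (mod 5287). Now have (3016|5287).
Factor out 2: 3016 = 2^3·377. Since 5287 ≡ 7 (mod 8), (2|5287) = +1, and (2|5287)^3 = +1. Now have (377|5287).
377 ≡ 1 (mod 4), so quadratic reciprocity gives (377|5287) = (5287|377). Reduce: 5287 ≡ 9 (mod 377). Now have (9|377).
9 ≡ 1 (mod 4), so quadratic reciprocity gives (9|377) = (377|9). Reduce: 377 ≡ 8 (mod 9). Now have (8|9).
Factor out 2: 8 = 2^3. Since 9 ≡ 1 (mod 8), (2|9) = +1, and (2|9)^3 = +1. Now have (1|9).
(1|9) = 1. Collecting the sign factors: 1.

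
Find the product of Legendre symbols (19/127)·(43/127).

By multiplicativity, (19·43/127) = (19/127)·(43/127).
First factor (19/127):
(19/127)
  = -(127/19)    [QR: both ≡ 3 mod 4, sign flips]
  = -(13/19)    [127 ≡ 13 mod 19]
  = -(19/13)    [QR: 13 ≡ 1 mod 4, sign kept]
  = -(6/13)    [19 ≡ 6 mod 13]
  = (3/13)    [13 ≡ 5 mod 8 ⇒ (2/13) = -1]
  = (13/3)    [QR: 13 ≡ 1 mod 4, sign kept]
  = (1/3)    [13 ≡ 1 mod 3]
  = 1    [(1/3) = 1]
Second factor (43/127):
(43/127)
  = -(127/43)    [QR: both ≡ 3 mod 4, sign flips]
  = -(41/43)    [127 ≡ 41 mod 43]
  = -(43/41)    [QR: 41 ≡ 1 mod 4, sign kept]
  = -(2/41)    [43 ≡ 2 mod 41]
  = -(1/41)    [41 ≡ 1 mod 8 ⇒ (2/41) = +1]
  = -1    [(1/41) = 1]
Product: (1)·(-1) = -1.

-1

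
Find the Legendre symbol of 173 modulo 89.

(173 / 89)
  = (84 / 89)    [173 ≡ 84 mod 89]
  = (21 / 89)    [89 ≡ 1 mod 8 ⇒ (2 / 89)^2 = +1]
  = (89 / 21)    [QR: 21 ≡ 1 mod 4, sign kept]
  = (5 / 21)    [89 ≡ 5 mod 21]
  = (21 / 5)    [QR: 5 ≡ 1 mod 4, sign kept]
  = (1 / 5)    [21 ≡ 1 mod 5]
  = 1    [(1 / 5) = 1]

1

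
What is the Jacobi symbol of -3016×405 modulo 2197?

0

By multiplicativity, (-3016·405/2197) = (-3016/2197)·(405/2197).
First factor (-3016/2197):
(-3016/2197)
  = (1378/2197)    [-3016 ≡ 1378 mod 2197]
  = -(689/2197)    [2197 ≡ 5 mod 8 ⇒ (2/2197) = -1]
  = -(2197/689)    [QR: 689 ≡ 1 mod 4, sign kept]
  = -(130/689)    [2197 ≡ 130 mod 689]
  = -(65/689)    [689 ≡ 1 mod 8 ⇒ (2/689) = +1]
  = -(689/65)    [QR: 65 ≡ 1 mod 4, sign kept]
  = -(39/65)    [689 ≡ 39 mod 65]
  = -(65/39)    [QR: 65 ≡ 1 mod 4, sign kept]
  = -(26/39)    [65 ≡ 26 mod 39]
  = -(13/39)    [39 ≡ 7 mod 8 ⇒ (2/39) = +1]
  = -(39/13)    [QR: 13 ≡ 1 mod 4, sign kept]
  = -(0/13)    [39 ≡ 0 mod 13]
  = 0    [numerator 0, gcd > 1]
Second factor (405/2197):
(405/2197)
  = (2197/405)    [QR: 405 ≡ 1 mod 4, sign kept]
  = (172/405)    [2197 ≡ 172 mod 405]
  = (43/405)    [405 ≡ 5 mod 8 ⇒ (2/405)^2 = +1]
  = (405/43)    [QR: 405 ≡ 1 mod 4, sign kept]
  = (18/43)    [405 ≡ 18 mod 43]
  = -(9/43)    [43 ≡ 3 mod 8 ⇒ (2/43) = -1]
  = -(43/9)    [QR: 9 ≡ 1 mod 4, sign kept]
  = -(7/9)    [43 ≡ 7 mod 9]
  = -(9/7)    [QR: 9 ≡ 1 mod 4, sign kept]
  = -(2/7)    [9 ≡ 2 mod 7]
  = -(1/7)    [7 ≡ 7 mod 8 ⇒ (2/7) = +1]
  = -1    [(1/7) = 1]
Product: (0)·(-1) = 0.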